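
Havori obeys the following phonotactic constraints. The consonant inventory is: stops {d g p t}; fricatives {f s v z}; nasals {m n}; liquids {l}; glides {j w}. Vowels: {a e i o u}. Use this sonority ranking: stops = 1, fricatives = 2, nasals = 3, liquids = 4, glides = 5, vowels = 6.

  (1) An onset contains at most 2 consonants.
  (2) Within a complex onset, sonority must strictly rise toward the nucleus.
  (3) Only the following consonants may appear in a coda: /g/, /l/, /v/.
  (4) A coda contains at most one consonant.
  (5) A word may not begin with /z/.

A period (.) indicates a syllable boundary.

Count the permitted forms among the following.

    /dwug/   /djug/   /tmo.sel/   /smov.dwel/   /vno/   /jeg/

6

/dwug/ — σ1 onset /dw/ (1→5 rises), coda /g/ ok → permitted
/djug/ — σ1 onset /dj/ (1→5 rises), coda /g/ ok → permitted
/tmo.sel/ — σ1 onset /tm/ (1→3 rises), coda /∅/ ok; σ2 onset /s/, coda /l/ ok → permitted
/smov.dwel/ — σ1 onset /sm/ (2→3 rises), coda /v/ ok; σ2 onset /dw/ (1→5 rises), coda /l/ ok → permitted
/vno/ — σ1 onset /vn/ (2→3 rises), coda /∅/ ok → permitted
/jeg/ — σ1 onset /j/, coda /g/ ok → permitted
Permitted: /dwug/, /djug/, /tmo.sel/, /smov.dwel/, /vno/, /jeg/ → 6.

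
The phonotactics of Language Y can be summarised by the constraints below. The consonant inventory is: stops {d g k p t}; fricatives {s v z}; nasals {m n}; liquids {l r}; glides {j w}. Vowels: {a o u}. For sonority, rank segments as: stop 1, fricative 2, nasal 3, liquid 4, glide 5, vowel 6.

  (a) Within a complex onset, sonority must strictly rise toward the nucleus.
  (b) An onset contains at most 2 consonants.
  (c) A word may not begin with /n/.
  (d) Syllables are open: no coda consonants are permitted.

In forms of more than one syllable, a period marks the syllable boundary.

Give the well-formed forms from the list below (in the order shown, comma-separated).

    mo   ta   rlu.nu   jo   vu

mo — σ1 onset /m/, coda /∅/ ok → well-formed
ta — σ1 onset /t/, coda /∅/ ok → well-formed
rlu.nu — violates constraint (a): syllable 1 onset /rl/: /r/ (liquid, 4) → /l/ (liquid, 4) does not rise → ill-formed
jo — σ1 onset /j/, coda /∅/ ok → well-formed
vu — σ1 onset /v/, coda /∅/ ok → well-formed

mo, ta, jo, vu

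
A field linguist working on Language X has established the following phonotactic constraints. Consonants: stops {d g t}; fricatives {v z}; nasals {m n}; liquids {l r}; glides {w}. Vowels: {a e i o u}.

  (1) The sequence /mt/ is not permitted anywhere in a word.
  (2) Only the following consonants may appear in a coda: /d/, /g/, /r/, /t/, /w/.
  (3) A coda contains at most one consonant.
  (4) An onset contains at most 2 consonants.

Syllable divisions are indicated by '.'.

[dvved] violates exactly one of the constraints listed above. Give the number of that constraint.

[dvved]: syllable 1 onset /dvv/ has 3 consonants (> 2).
This is a violation of constraint 4: "An onset contains at most 2 consonants."
The remaining constraints (1, 2, 3) are satisfied.

4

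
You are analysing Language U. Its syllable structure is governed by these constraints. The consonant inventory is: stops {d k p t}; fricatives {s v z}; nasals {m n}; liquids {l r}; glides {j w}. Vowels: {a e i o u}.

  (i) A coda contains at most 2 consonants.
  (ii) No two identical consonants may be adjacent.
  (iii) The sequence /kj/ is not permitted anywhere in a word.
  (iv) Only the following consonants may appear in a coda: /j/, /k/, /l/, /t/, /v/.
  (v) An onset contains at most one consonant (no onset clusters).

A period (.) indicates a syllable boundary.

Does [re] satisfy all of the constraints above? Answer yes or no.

yes

[re] — σ1 onset /r/, coda /∅/ ok → permitted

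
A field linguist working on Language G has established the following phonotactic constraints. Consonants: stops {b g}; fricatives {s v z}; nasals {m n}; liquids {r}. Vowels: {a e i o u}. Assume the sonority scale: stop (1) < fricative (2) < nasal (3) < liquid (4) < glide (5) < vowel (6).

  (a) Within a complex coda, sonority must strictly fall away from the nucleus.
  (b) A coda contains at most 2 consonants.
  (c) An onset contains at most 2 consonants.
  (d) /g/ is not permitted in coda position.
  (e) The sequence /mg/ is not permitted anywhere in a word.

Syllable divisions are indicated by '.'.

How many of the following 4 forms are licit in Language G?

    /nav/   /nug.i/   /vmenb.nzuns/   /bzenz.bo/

/nav/ — σ1 onset /n/, coda /v/ ok → licit
/nug.i/ — violates constraint (d): syllable 1 coda contains /g/ → illicit
/vmenb.nzuns/ — σ1 onset /vm/ (2C), coda /nb/ (3→1 falls) ok; σ2 onset /nz/ (2C), coda /ns/ (3→2 falls) ok → licit
/bzenz.bo/ — σ1 onset /bz/ (2C), coda /nz/ (3→2 falls) ok; σ2 onset /b/, coda /∅/ ok → licit
Licit: /nav/, /vmenb.nzuns/, /bzenz.bo/ → 3.

3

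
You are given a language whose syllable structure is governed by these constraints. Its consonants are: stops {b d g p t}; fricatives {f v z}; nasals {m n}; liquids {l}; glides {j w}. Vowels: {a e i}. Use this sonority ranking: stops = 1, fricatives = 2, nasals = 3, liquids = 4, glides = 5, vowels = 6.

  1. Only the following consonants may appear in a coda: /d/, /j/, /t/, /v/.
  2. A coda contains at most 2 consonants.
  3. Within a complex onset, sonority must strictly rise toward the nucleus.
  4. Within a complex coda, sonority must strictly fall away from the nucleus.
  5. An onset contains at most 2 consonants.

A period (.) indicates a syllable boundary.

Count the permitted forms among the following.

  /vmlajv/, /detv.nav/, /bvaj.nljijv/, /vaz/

0

/vmlajv/ — violates constraint 5: syllable 1 onset /vml/ has 3 consonants (> 2) → not permitted
/detv.nav/ — violates constraint 4: syllable 1 coda /tv/: /t/ (stop, 1) → /v/ (fricative, 2) does not fall → not permitted
/bvaj.nljijv/ — violates constraint 5: syllable 2 onset /nlj/ has 3 consonants (> 2) → not permitted
/vaz/ — violates constraint 1: syllable 1 coda contains /z/, which is not a licensed coda consonant → not permitted
No form is permitted → 0.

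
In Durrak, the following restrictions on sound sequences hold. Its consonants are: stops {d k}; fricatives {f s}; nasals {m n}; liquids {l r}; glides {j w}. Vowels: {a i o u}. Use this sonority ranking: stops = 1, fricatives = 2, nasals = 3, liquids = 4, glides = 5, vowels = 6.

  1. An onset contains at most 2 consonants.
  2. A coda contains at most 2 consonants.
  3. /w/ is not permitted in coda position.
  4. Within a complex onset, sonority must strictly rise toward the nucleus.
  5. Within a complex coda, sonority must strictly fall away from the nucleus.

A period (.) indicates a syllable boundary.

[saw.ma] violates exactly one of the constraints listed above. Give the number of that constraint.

[saw.ma]: syllable 1 coda contains /w/.
This is a violation of constraint 3: "/w/ is not permitted in coda position."
The remaining constraints (1, 2, 4, 5) are satisfied.

3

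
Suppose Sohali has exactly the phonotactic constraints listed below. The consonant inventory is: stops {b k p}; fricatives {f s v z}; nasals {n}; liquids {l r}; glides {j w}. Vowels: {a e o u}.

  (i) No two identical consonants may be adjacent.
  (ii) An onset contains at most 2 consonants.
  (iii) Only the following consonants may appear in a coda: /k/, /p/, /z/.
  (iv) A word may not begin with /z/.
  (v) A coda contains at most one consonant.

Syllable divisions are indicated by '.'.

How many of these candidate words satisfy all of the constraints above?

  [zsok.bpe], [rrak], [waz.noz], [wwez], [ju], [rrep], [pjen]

[zsok.bpe] — violates constraint (iv): word begins with /z/ → phonotactically illegal
[rrak] — violates constraint (i): adjacent identical consonants /rr/ → phonotactically illegal
[waz.noz] — σ1 onset /w/, coda /z/ ok; σ2 onset /n/, coda /z/ ok → phonotactically legal
[wwez] — violates constraint (i): adjacent identical consonants /ww/ → phonotactically illegal
[ju] — σ1 onset /j/, coda /∅/ ok → phonotactically legal
[rrep] — violates constraint (i): adjacent identical consonants /rr/ → phonotactically illegal
[pjen] — violates constraint (iii): syllable 1 coda contains /n/, which is not a licensed coda consonant → phonotactically illegal
Phonotactically legal: [waz.noz], [ju] → 2.

2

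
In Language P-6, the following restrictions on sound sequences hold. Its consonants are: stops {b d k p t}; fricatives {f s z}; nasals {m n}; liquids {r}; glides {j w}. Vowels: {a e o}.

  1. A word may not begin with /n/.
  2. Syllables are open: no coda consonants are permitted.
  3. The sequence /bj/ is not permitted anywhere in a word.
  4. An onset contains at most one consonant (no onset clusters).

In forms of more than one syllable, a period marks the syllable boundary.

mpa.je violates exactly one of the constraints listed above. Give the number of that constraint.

4

mpa.je: syllable 1 onset /mp/ has 2 consonants (> 1).
This is a violation of constraint 4: "An onset contains at most one consonant (no onset clusters)."
The remaining constraints (1, 2, 3) are satisfied.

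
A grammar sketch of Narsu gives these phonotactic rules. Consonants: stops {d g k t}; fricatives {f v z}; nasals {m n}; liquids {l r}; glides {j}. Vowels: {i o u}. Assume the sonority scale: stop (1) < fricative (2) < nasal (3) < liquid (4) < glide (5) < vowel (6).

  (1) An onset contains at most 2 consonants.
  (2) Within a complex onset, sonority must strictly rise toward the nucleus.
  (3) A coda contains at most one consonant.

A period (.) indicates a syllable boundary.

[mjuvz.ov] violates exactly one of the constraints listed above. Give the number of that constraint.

3

[mjuvz.ov]: syllable 1 coda /vz/ has 2 consonants (> 1).
This is a violation of constraint 3: "A coda contains at most one consonant."
The remaining constraints (1, 2) are satisfied.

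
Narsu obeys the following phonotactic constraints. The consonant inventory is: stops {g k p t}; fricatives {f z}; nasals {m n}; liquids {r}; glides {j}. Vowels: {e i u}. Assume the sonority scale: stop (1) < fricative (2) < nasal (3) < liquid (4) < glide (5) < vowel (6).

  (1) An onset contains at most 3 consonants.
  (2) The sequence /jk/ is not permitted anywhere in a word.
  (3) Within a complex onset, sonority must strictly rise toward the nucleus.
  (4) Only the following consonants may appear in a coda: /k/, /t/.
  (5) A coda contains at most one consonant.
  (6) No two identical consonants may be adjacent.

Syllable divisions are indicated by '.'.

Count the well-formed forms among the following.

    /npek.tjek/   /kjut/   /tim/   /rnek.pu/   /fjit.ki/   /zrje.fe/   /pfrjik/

3

/npek.tjek/ — violates constraint 3: syllable 1 onset /np/: /n/ (nasal, 3) → /p/ (stop, 1) does not rise → ill-formed
/kjut/ — σ1 onset /kj/ (1→5 rises), coda /t/ ok → well-formed
/tim/ — violates constraint 4: syllable 1 coda contains /m/, which is not a licensed coda consonant → ill-formed
/rnek.pu/ — violates constraint 3: syllable 1 onset /rn/: /r/ (liquid, 4) → /n/ (nasal, 3) does not rise → ill-formed
/fjit.ki/ — σ1 onset /fj/ (2→5 rises), coda /t/ ok; σ2 onset /k/, coda /∅/ ok → well-formed
/zrje.fe/ — σ1 onset /zrj/ (2→4→5 rises), coda /∅/ ok; σ2 onset /f/, coda /∅/ ok → well-formed
/pfrjik/ — violates constraint 1: syllable 1 onset /pfrj/ has 4 consonants (> 3) → ill-formed
Well-formed: /kjut/, /fjit.ki/, /zrje.fe/ → 3.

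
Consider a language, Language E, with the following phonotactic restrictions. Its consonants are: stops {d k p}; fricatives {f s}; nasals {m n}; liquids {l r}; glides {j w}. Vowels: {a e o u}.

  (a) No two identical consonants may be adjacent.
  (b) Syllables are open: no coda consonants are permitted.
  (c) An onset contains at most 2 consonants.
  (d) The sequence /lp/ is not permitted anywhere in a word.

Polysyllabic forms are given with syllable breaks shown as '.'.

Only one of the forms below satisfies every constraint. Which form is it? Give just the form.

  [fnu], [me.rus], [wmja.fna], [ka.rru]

[fnu]

[fnu] — σ1 onset /fn/ (2C), coda /∅/ ok → licit
[me.rus] — violates constraint (b): syllable 2 coda /s/ has 1 consonant (> 0) → illicit
[wmja.fna] — violates constraint (c): syllable 1 onset /wmj/ has 3 consonants (> 2) → illicit
[ka.rru] — violates constraint (a): adjacent identical consonants /rr/ → illicit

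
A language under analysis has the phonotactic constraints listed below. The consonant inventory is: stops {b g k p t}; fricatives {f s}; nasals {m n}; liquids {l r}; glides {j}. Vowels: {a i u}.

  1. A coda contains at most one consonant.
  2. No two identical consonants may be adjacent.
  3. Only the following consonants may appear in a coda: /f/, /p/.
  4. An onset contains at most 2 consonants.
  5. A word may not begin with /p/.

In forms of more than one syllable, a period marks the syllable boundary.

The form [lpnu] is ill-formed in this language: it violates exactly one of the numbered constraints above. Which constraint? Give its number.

[lpnu]: syllable 1 onset /lpn/ has 3 consonants (> 2).
This is a violation of constraint 4: "An onset contains at most 2 consonants."
The remaining constraints (1, 2, 3, 5) are satisfied.

4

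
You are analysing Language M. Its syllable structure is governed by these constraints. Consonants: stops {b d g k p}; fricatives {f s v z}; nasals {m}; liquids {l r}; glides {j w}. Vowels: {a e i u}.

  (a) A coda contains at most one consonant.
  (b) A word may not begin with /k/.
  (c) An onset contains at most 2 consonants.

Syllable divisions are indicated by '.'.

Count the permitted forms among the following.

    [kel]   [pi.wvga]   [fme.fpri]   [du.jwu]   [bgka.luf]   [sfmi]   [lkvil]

1

[kel] — violates constraint (b): word begins with /k/ → not permitted
[pi.wvga] — violates constraint (c): syllable 2 onset /wvg/ has 3 consonants (> 2) → not permitted
[fme.fpri] — violates constraint (c): syllable 2 onset /fpr/ has 3 consonants (> 2) → not permitted
[du.jwu] — σ1 onset /d/, coda /∅/ ok; σ2 onset /jw/ (2C), coda /∅/ ok → permitted
[bgka.luf] — violates constraint (c): syllable 1 onset /bgk/ has 3 consonants (> 2) → not permitted
[sfmi] — violates constraint (c): syllable 1 onset /sfm/ has 3 consonants (> 2) → not permitted
[lkvil] — violates constraint (c): syllable 1 onset /lkv/ has 3 consonants (> 2) → not permitted
Permitted: [du.jwu] → 1.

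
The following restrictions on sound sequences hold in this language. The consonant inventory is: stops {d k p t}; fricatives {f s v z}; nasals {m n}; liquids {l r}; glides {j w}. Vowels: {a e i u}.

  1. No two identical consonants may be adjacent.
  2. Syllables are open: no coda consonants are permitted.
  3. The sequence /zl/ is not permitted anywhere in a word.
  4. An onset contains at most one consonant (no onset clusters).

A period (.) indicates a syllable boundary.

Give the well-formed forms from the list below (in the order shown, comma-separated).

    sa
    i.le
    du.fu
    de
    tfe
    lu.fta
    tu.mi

sa — σ1 onset /s/, coda /∅/ ok → well-formed
i.le — σ1 onset /∅/, coda /∅/ ok; σ2 onset /l/, coda /∅/ ok → well-formed
du.fu — σ1 onset /d/, coda /∅/ ok; σ2 onset /f/, coda /∅/ ok → well-formed
de — σ1 onset /d/, coda /∅/ ok → well-formed
tfe — violates constraint 4: syllable 1 onset /tf/ has 2 consonants (> 1) → ill-formed
lu.fta — violates constraint 4: syllable 2 onset /ft/ has 2 consonants (> 1) → ill-formed
tu.mi — σ1 onset /t/, coda /∅/ ok; σ2 onset /m/, coda /∅/ ok → well-formed

sa, i.le, du.fu, de, tu.mi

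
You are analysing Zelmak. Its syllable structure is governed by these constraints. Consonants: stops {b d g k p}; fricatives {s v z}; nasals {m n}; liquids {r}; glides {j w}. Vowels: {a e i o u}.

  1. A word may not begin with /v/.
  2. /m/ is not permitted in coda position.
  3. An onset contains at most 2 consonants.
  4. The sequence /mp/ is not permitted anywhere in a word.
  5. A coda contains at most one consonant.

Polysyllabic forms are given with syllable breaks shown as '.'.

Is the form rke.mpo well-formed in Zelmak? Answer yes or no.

no

rke.mpo — violates constraint 4: contains banned sequence /mp/ → ill-formed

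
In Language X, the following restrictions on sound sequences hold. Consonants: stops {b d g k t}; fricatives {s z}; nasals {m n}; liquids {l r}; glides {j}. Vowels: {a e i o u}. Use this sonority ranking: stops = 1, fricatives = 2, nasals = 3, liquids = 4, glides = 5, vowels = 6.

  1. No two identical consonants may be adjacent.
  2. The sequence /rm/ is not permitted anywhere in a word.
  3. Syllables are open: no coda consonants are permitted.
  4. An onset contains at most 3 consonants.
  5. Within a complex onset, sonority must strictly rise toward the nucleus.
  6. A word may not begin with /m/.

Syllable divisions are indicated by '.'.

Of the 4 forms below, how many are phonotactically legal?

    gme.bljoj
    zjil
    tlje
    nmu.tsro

1

gme.bljoj — violates constraint 3: syllable 2 coda /j/ has 1 consonant (> 0) → phonotactically illegal
zjil — violates constraint 3: syllable 1 coda /l/ has 1 consonant (> 0) → phonotactically illegal
tlje — σ1 onset /tlj/ (1→4→5 rises), coda /∅/ ok → phonotactically legal
nmu.tsro — violates constraint 5: syllable 1 onset /nm/: /n/ (nasal, 3) → /m/ (nasal, 3) does not rise → phonotactically illegal
Phonotactically legal: tlje → 1.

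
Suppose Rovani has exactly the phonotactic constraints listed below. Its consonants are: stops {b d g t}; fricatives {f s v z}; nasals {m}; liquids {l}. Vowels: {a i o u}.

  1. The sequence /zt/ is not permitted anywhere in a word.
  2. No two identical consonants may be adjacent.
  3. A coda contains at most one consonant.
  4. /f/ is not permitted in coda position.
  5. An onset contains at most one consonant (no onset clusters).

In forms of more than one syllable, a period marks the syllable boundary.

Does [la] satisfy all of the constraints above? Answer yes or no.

yes

[la] — σ1 onset /l/, coda /∅/ ok → licit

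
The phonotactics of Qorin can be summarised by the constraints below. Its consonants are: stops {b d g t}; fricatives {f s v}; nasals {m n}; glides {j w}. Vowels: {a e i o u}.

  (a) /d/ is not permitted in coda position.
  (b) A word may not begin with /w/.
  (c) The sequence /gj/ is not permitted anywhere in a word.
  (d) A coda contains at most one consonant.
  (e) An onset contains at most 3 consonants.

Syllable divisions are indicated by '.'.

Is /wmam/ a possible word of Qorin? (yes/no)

/wmam/ — violates constraint (b): word begins with /w/ → ill-formed

no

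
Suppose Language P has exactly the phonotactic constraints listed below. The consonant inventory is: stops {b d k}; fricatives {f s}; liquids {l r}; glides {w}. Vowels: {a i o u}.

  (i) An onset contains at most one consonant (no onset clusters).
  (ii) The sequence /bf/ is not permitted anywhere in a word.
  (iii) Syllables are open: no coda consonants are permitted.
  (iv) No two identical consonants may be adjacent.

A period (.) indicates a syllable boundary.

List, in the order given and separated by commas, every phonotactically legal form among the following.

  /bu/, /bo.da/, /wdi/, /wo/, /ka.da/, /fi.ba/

/bu/ — σ1 onset /b/, coda /∅/ ok → phonotactically legal
/bo.da/ — σ1 onset /b/, coda /∅/ ok; σ2 onset /d/, coda /∅/ ok → phonotactically legal
/wdi/ — violates constraint (i): syllable 1 onset /wd/ has 2 consonants (> 1) → phonotactically illegal
/wo/ — σ1 onset /w/, coda /∅/ ok → phonotactically legal
/ka.da/ — σ1 onset /k/, coda /∅/ ok; σ2 onset /d/, coda /∅/ ok → phonotactically legal
/fi.ba/ — σ1 onset /f/, coda /∅/ ok; σ2 onset /b/, coda /∅/ ok → phonotactically legal

/bu/, /bo.da/, /wo/, /ka.da/, /fi.ba/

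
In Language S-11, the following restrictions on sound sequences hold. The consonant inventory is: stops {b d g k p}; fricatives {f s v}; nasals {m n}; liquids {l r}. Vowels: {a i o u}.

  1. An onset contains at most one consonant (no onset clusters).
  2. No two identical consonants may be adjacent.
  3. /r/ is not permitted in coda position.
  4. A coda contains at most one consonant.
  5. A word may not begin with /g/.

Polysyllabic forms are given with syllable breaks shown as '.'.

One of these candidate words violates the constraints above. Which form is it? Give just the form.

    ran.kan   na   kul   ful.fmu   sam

ran.kan — σ1 onset /r/, coda /n/ ok; σ2 onset /k/, coda /n/ ok → phonotactically legal
na — σ1 onset /n/, coda /∅/ ok → phonotactically legal
kul — σ1 onset /k/, coda /l/ ok → phonotactically legal
ful.fmu — violates constraint 1: syllable 2 onset /fm/ has 2 consonants (> 1) → phonotactically illegal
sam — σ1 onset /s/, coda /m/ ok → phonotactically legal

ful.fmu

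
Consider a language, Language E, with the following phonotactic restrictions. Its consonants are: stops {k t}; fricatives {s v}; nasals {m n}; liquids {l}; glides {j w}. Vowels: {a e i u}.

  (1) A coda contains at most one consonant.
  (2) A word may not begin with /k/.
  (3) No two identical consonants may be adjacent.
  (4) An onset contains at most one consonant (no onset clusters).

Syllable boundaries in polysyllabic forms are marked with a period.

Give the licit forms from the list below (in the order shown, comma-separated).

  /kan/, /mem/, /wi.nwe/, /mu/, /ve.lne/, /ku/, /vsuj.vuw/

/mem/, /mu/

/kan/ — violates constraint 2: word begins with /k/ → illicit
/mem/ — σ1 onset /m/, coda /m/ ok → licit
/wi.nwe/ — violates constraint 4: syllable 2 onset /nw/ has 2 consonants (> 1) → illicit
/mu/ — σ1 onset /m/, coda /∅/ ok → licit
/ve.lne/ — violates constraint 4: syllable 2 onset /ln/ has 2 consonants (> 1) → illicit
/ku/ — violates constraint 2: word begins with /k/ → illicit
/vsuj.vuw/ — violates constraint 4: syllable 1 onset /vs/ has 2 consonants (> 1) → illicit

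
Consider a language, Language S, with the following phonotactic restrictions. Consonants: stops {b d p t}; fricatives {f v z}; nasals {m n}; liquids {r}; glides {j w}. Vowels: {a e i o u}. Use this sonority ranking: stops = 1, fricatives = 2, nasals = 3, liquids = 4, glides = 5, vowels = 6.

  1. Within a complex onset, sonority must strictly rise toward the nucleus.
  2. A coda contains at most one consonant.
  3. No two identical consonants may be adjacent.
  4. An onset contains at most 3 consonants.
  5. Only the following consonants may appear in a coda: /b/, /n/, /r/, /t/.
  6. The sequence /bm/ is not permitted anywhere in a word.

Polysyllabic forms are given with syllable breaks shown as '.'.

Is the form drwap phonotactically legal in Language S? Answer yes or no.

drwap — violates constraint 5: syllable 1 coda contains /p/, which is not a licensed coda consonant → phonotactically illegal

no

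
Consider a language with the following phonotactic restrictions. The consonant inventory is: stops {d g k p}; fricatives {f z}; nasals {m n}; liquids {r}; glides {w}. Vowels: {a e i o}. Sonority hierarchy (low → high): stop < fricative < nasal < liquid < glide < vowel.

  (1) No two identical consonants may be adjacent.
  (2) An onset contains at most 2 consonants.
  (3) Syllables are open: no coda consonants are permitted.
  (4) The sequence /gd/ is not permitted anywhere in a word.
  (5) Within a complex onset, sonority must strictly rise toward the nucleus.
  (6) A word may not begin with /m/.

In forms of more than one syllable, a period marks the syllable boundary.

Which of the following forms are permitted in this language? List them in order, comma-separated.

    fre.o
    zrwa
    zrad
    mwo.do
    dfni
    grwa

fre.o — σ1 onset /fr/ (2→4 rises), coda /∅/ ok; σ2 onset /∅/, coda /∅/ ok → permitted
zrwa — violates constraint 2: syllable 1 onset /zrw/ has 3 consonants (> 2) → not permitted
zrad — violates constraint 3: syllable 1 coda /d/ has 1 consonant (> 0) → not permitted
mwo.do — violates constraint 6: word begins with /m/ → not permitted
dfni — violates constraint 2: syllable 1 onset /dfn/ has 3 consonants (> 2) → not permitted
grwa — violates constraint 2: syllable 1 onset /grw/ has 3 consonants (> 2) → not permitted

fre.o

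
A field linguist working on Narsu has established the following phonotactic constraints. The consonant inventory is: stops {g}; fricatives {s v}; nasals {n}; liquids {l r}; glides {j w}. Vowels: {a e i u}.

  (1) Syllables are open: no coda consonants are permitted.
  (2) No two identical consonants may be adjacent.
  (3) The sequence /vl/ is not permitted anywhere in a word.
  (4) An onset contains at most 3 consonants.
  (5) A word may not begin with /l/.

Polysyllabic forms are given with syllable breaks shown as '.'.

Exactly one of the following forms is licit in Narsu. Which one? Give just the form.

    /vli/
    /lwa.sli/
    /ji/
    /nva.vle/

/ji/

/vli/ — violates constraint 3: contains banned sequence /vl/ → illicit
/lwa.sli/ — violates constraint 5: word begins with /l/ → illicit
/ji/ — σ1 onset /j/, coda /∅/ ok → licit
/nva.vle/ — violates constraint 3: contains banned sequence /vl/ → illicit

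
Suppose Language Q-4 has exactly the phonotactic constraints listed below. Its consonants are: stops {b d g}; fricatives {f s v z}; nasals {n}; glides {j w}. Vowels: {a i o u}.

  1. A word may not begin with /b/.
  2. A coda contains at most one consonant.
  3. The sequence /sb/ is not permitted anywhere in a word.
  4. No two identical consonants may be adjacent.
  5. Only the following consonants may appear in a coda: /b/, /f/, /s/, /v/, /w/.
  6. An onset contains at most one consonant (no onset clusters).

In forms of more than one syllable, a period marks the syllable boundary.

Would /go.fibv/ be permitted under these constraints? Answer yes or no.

no

/go.fibv/ — violates constraint 2: syllable 2 coda /bv/ has 2 consonants (> 1) → not permitted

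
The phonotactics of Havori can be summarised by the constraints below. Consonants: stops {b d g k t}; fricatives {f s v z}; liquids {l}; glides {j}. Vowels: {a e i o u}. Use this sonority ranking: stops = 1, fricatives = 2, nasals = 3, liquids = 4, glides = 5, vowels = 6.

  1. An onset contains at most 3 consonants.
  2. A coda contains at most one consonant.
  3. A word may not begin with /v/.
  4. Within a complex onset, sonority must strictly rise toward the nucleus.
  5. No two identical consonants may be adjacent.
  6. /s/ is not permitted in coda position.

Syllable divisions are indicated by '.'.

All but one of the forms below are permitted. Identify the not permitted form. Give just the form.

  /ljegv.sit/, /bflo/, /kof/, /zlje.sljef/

/ljegv.sit/

/ljegv.sit/ — violates constraint 2: syllable 1 coda /gv/ has 2 consonants (> 1) → not permitted
/bflo/ — σ1 onset /bfl/ (1→2→4 rises), coda /∅/ ok → permitted
/kof/ — σ1 onset /k/, coda /f/ ok → permitted
/zlje.sljef/ — σ1 onset /zlj/ (2→4→5 rises), coda /∅/ ok; σ2 onset /slj/ (2→4→5 rises), coda /f/ ok → permitted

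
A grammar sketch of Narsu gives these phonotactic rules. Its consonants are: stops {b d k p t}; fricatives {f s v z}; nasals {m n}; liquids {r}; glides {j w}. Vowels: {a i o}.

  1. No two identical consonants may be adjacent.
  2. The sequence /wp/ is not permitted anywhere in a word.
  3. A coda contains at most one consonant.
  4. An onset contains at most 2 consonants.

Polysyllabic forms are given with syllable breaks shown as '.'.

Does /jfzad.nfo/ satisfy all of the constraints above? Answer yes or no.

/jfzad.nfo/ — violates constraint 4: syllable 1 onset /jfz/ has 3 consonants (> 2) → illicit

no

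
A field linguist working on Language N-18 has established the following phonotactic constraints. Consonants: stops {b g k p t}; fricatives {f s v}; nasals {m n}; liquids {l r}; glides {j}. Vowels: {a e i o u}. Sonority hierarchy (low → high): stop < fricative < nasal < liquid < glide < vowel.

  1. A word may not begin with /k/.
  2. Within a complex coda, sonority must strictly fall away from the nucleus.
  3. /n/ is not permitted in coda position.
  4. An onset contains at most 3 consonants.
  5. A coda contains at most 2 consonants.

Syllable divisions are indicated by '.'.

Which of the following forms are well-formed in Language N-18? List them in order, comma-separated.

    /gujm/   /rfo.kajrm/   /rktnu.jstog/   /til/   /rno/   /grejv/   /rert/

/gujm/, /til/, /rno/, /grejv/, /rert/

/gujm/ — σ1 onset /g/, coda /jm/ (5→3 falls) ok → well-formed
/rfo.kajrm/ — violates constraint 5: syllable 2 coda /jrm/ has 3 consonants (> 2) → ill-formed
/rktnu.jstog/ — violates constraint 4: syllable 1 onset /rktn/ has 4 consonants (> 3) → ill-formed
/til/ — σ1 onset /t/, coda /l/ ok → well-formed
/rno/ — σ1 onset /rn/ (2C), coda /∅/ ok → well-formed
/grejv/ — σ1 onset /gr/ (2C), coda /jv/ (5→2 falls) ok → well-formed
/rert/ — σ1 onset /r/, coda /rt/ (4→1 falls) ok → well-formed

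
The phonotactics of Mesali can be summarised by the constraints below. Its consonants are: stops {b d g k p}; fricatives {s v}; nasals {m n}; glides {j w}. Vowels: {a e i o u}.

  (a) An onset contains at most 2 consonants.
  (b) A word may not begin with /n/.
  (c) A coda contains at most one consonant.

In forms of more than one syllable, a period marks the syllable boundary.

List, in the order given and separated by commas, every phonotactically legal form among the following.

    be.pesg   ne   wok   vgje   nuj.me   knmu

be.pesg — violates constraint (c): syllable 2 coda /sg/ has 2 consonants (> 1) → phonotactically illegal
ne — violates constraint (b): word begins with /n/ → phonotactically illegal
wok — σ1 onset /w/, coda /k/ ok → phonotactically legal
vgje — violates constraint (a): syllable 1 onset /vgj/ has 3 consonants (> 2) → phonotactically illegal
nuj.me — violates constraint (b): word begins with /n/ → phonotactically illegal
knmu — violates constraint (a): syllable 1 onset /knm/ has 3 consonants (> 2) → phonotactically illegal

wok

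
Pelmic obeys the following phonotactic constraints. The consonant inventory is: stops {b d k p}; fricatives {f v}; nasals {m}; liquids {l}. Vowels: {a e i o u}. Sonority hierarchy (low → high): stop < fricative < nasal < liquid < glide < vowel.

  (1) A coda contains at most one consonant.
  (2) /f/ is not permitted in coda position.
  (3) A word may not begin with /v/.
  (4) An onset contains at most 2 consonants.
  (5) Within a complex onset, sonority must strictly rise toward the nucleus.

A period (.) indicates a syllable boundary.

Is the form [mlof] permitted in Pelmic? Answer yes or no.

[mlof] — violates constraint 2: syllable 1 coda contains /f/ → not permitted

no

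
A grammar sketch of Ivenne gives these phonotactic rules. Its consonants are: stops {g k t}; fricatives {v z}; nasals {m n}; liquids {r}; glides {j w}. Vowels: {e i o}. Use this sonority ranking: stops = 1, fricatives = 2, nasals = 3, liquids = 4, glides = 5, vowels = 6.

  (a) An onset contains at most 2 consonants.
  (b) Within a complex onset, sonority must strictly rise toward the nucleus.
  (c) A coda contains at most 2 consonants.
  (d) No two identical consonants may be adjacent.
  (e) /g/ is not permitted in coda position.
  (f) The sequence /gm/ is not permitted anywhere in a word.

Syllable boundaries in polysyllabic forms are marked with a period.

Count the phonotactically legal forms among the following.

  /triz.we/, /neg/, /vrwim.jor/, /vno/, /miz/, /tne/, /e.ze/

/triz.we/ — σ1 onset /tr/ (1→4 rises), coda /z/ ok; σ2 onset /w/, coda /∅/ ok → phonotactically legal
/neg/ — violates constraint (e): syllable 1 coda contains /g/ → phonotactically illegal
/vrwim.jor/ — violates constraint (a): syllable 1 onset /vrw/ has 3 consonants (> 2) → phonotactically illegal
/vno/ — σ1 onset /vn/ (2→3 rises), coda /∅/ ok → phonotactically legal
/miz/ — σ1 onset /m/, coda /z/ ok → phonotactically legal
/tne/ — σ1 onset /tn/ (1→3 rises), coda /∅/ ok → phonotactically legal
/e.ze/ — σ1 onset /∅/, coda /∅/ ok; σ2 onset /z/, coda /∅/ ok → phonotactically legal
Phonotactically legal: /triz.we/, /vno/, /miz/, /tne/, /e.ze/ → 5.

5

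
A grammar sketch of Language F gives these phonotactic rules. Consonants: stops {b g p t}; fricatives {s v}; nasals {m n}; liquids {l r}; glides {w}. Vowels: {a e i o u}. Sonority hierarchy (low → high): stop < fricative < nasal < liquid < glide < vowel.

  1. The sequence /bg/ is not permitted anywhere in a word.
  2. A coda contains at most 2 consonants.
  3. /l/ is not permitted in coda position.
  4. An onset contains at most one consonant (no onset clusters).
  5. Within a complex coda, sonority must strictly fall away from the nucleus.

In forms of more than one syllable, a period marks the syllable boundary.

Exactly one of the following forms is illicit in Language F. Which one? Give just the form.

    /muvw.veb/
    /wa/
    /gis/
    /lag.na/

/muvw.veb/

/muvw.veb/ — violates constraint 5: syllable 1 coda /vw/: /v/ (fricative, 2) → /w/ (glide, 5) does not fall → illicit
/wa/ — σ1 onset /w/, coda /∅/ ok → licit
/gis/ — σ1 onset /g/, coda /s/ ok → licit
/lag.na/ — σ1 onset /l/, coda /g/ ok; σ2 onset /n/, coda /∅/ ok → licit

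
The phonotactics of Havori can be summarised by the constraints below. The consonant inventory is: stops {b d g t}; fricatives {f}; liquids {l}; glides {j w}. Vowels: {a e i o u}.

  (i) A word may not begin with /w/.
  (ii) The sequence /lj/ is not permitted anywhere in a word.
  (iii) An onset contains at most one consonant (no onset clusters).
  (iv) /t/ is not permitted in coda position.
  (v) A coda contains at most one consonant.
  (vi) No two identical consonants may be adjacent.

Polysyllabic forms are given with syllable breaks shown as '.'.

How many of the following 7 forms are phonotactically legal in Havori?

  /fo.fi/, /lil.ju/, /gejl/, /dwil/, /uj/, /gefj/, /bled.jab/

2

/fo.fi/ — σ1 onset /f/, coda /∅/ ok; σ2 onset /f/, coda /∅/ ok → phonotactically legal
/lil.ju/ — violates constraint (ii): contains banned sequence /lj/ → phonotactically illegal
/gejl/ — violates constraint (v): syllable 1 coda /jl/ has 2 consonants (> 1) → phonotactically illegal
/dwil/ — violates constraint (iii): syllable 1 onset /dw/ has 2 consonants (> 1) → phonotactically illegal
/uj/ — σ1 onset /∅/, coda /j/ ok → phonotactically legal
/gefj/ — violates constraint (v): syllable 1 coda /fj/ has 2 consonants (> 1) → phonotactically illegal
/bled.jab/ — violates constraint (iii): syllable 1 onset /bl/ has 2 consonants (> 1) → phonotactically illegal
Phonotactically legal: /fo.fi/, /uj/ → 2.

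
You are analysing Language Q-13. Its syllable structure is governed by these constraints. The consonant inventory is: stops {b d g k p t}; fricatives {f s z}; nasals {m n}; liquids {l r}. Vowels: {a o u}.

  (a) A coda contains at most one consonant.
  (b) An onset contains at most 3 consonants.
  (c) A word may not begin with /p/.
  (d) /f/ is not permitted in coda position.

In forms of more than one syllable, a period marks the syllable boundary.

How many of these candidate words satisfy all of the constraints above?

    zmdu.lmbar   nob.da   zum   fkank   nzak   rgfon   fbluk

zmdu.lmbar — σ1 onset /zmd/ (3C), coda /∅/ ok; σ2 onset /lmb/ (3C), coda /r/ ok → permitted
nob.da — σ1 onset /n/, coda /b/ ok; σ2 onset /d/, coda /∅/ ok → permitted
zum — σ1 onset /z/, coda /m/ ok → permitted
fkank — violates constraint (a): syllable 1 coda /nk/ has 2 consonants (> 1) → not permitted
nzak — σ1 onset /nz/ (2C), coda /k/ ok → permitted
rgfon — σ1 onset /rgf/ (3C), coda /n/ ok → permitted
fbluk — σ1 onset /fbl/ (3C), coda /k/ ok → permitted
Permitted: zmdu.lmbar, nob.da, zum, nzak, rgfon, fbluk → 6.

6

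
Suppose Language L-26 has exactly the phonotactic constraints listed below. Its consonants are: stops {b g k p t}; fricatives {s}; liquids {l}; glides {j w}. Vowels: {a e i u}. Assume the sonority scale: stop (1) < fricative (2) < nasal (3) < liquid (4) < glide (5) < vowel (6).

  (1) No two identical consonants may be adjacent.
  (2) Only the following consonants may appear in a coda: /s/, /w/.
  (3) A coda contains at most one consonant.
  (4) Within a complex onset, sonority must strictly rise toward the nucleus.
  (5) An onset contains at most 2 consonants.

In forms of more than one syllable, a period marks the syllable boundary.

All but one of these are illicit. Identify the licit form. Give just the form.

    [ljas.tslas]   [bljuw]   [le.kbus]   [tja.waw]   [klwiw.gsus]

[tja.waw]

[ljas.tslas] — violates constraint 5: syllable 2 onset /tsl/ has 3 consonants (> 2) → illicit
[bljuw] — violates constraint 5: syllable 1 onset /blj/ has 3 consonants (> 2) → illicit
[le.kbus] — violates constraint 4: syllable 2 onset /kb/: /k/ (stop, 1) → /b/ (stop, 1) does not rise → illicit
[tja.waw] — σ1 onset /tj/ (1→5 rises), coda /∅/ ok; σ2 onset /w/, coda /w/ ok → licit
[klwiw.gsus] — violates constraint 5: syllable 1 onset /klw/ has 3 consonants (> 2) → illicit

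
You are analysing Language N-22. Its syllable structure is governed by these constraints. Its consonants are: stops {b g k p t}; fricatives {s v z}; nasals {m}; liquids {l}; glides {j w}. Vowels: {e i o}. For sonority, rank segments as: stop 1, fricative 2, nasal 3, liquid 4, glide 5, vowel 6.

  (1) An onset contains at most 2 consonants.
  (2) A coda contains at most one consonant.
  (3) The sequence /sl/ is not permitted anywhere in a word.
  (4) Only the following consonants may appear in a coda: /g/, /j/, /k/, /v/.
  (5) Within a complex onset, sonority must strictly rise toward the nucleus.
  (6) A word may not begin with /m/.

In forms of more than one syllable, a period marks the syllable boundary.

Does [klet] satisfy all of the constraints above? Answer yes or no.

no

[klet] — violates constraint 4: syllable 1 coda contains /t/, which is not a licensed coda consonant → not permitted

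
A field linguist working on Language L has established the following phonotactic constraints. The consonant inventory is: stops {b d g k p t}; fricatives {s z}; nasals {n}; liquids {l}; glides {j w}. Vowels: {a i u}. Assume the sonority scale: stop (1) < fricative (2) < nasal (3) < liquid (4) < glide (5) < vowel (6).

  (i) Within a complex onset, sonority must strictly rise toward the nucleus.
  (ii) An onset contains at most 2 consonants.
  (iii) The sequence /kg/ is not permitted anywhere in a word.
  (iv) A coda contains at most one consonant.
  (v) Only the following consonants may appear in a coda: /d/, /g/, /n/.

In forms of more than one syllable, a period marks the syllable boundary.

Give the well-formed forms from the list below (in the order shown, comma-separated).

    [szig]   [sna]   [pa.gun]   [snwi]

[szig] — violates constraint (i): syllable 1 onset /sz/: /s/ (fricative, 2) → /z/ (fricative, 2) does not rise → ill-formed
[sna] — σ1 onset /sn/ (2→3 rises), coda /∅/ ok → well-formed
[pa.gun] — σ1 onset /p/, coda /∅/ ok; σ2 onset /g/, coda /n/ ok → well-formed
[snwi] — violates constraint (ii): syllable 1 onset /snw/ has 3 consonants (> 2) → ill-formed

[sna], [pa.gun]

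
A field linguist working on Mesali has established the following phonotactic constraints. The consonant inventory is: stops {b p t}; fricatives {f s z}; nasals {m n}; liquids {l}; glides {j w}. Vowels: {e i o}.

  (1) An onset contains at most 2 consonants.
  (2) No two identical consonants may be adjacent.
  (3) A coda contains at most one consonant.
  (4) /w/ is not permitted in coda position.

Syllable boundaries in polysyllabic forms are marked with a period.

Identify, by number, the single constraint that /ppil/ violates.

/ppil/: adjacent identical consonants /pp/.
This is a violation of constraint 2: "No two identical consonants may be adjacent."
The remaining constraints (1, 3, 4) are satisfied.

2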